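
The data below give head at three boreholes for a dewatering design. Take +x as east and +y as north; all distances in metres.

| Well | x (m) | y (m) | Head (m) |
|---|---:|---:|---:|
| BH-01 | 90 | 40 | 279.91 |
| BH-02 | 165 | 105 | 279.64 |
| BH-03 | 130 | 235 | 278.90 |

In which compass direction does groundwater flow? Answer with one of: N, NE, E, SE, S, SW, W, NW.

N

Three-point gradient (reference BH-01): Δ to BH-02 = (75, 65, -0.27), Δ to BH-03 = (40, 195, -1.01).
∂h/∂x = +0.001081, ∂h/∂y = -0.005401 (det = 12025).
Flow = −∇h = (-0.001081 east, +0.005401 north), which points north.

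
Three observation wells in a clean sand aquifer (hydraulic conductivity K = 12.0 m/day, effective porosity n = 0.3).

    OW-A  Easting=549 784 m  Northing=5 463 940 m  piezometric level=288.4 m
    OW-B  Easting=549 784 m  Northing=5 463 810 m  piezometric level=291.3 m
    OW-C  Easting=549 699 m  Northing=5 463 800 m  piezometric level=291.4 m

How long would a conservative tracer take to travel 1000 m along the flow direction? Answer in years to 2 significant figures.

Taking OW-A as reference: OW-B−OW-A = (0, -130, +2.9); OW-C−OW-A = (-85, -140, +3.0).
Solve a·Δx + b·Δy = Δh: det = 0·(-140) − (-85)·(-130) = -11050.
∂h/∂x = [(+2.9)·(-140) − (+3.0)·(-130)] / -11050 = +0.001448
∂h/∂y = [0·(+3.0) − (-85)·(+2.9)] / -11050 = -0.02231
|∇h| = √(0.001448² + -0.02231²) = 0.02236
Seepage velocity v = K·i/n = 12.0 × 0.02236 / 0.3 = 0.8944 m/day.
t = 1000 / 0.8944 = 1118 days = 3.06 years.

3.1 years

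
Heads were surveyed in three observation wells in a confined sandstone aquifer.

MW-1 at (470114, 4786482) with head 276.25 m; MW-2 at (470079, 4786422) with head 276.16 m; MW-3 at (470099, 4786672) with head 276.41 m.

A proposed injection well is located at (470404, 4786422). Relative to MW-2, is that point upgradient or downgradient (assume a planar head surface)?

upgradient

Taking MW-1 as reference: MW-2−MW-1 = (-35, -60, -0.09); MW-3−MW-1 = (-15, 190, +0.16).
Solve a·Δx + b·Δy = Δh: det = (-35)·190 − (-15)·(-60) = -7550.
∂h/∂x = [(-0.09)·190 − (+0.16)·(-60)] / -7550 = +0.0009934
∂h/∂y = [(-35)·(+0.16) − (-15)·(-0.09)] / -7550 = +0.0009205
Head at (470404, 4786422) = 276.25 + (+0.0009934)·(290) + (+0.0009205)·(-60) = 276.48 m.
That is higher than the 276.16 m at MW-2, so the point is upgradient.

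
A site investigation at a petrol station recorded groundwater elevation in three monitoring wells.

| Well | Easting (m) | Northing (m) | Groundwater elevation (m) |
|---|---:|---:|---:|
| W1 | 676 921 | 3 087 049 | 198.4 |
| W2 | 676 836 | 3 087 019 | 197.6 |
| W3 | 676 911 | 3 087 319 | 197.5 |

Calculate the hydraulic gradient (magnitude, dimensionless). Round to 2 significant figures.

Three-point gradient (reference W1): Δ to W2 = (-85, -30, -0.8), Δ to W3 = (-10, 270, -0.9).
∂h/∂x = +0.01045, ∂h/∂y = -0.002946 (det = -23250).
|∇h| = √(0.01045² + -0.002946²) = 0.01086

0.011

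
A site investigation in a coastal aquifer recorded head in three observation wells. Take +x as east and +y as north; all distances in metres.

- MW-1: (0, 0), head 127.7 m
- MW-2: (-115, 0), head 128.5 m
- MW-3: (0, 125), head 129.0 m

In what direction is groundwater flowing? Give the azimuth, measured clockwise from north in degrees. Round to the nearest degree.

146°

∂h/∂x = (128.5 − 127.7) / (-115 − 0) = -0.006957
∂h/∂y = (129.0 − 127.7) / (125 − 0) = +0.01040
Flow direction (−∇h) has components (+0.006957 E, -0.01040 N).
Azimuth = atan2(E, N) = atan2(+0.006957, -0.01040) = 146.2° ≈ 146°.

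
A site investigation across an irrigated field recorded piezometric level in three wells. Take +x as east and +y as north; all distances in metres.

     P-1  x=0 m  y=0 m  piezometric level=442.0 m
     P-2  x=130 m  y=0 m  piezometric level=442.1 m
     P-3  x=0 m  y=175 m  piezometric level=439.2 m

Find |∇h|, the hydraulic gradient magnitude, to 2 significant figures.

0.016

∂h/∂x = (442.1 − 442.0) / (130 − 0) = +0.0007692
∂h/∂y = (439.2 − 442.0) / (175 − 0) = -0.01600
|∇h| = √(0.0007692² + -0.01600²) = 0.01602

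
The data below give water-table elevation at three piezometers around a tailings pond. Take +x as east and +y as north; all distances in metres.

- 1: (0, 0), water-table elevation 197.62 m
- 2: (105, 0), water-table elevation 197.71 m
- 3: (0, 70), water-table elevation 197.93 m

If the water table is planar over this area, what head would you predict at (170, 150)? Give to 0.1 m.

∂h/∂x = (197.71 − 197.62) / (105 − 0) = +0.0008571
∂h/∂y = (197.93 − 197.62) / (70 − 0) = +0.004429
h(170, 150) = 197.62 + (+0.0008571)·(170) + (+0.004429)·(150) = 197.62 +0.146 +0.664 = 198.430 m.

198.4 m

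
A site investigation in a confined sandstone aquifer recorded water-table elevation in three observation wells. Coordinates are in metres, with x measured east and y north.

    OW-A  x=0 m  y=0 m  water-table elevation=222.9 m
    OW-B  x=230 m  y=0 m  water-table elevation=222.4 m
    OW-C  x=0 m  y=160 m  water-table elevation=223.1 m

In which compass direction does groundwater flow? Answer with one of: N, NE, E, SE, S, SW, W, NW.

SE

∂h/∂x = (222.4 − 222.9) / (230 − 0) = -0.002174
∂h/∂y = (223.1 − 222.9) / (160 − 0) = +0.001250
Flow = −∇h = (+0.002174 east, -0.001250 north), which points southeast.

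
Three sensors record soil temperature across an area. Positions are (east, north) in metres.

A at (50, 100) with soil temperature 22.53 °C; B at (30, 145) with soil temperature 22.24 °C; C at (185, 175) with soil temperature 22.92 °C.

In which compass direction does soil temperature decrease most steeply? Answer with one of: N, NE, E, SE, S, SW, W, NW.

NW

Taking A as reference: B−A = (-20, 45, -0.29); C−A = (135, 75, +0.39).
Solve a·Δx + b·Δy = ΔT: det = (-20)·75 − 135·45 = -7575.
∂T/∂x = [(-0.29)·75 − (+0.39)·45] / -7575 = +0.005188
∂T/∂y = [(-20)·(+0.39) − 135·(-0.29)] / -7575 = -0.004139
Steepest decrease is along −∇f = (-0.005188 E, +0.004139 N) → northwest.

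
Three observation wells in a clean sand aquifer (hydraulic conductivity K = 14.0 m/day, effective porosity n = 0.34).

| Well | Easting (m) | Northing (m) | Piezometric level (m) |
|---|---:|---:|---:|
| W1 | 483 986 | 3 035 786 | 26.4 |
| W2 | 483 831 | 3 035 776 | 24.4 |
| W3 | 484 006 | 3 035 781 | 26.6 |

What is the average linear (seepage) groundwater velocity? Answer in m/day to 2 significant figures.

0.63 m/day

With h = a·x + b·y + c and W1 as origin, the differences give:
  (-155)·a + (-10)·b = -2.0
  20·a + (-5)·b = +0.2
Eliminate b (×(-5) and ×(-10), subtract): 975·a = 12.00 → a = ∂h/∂x = +0.01231
Back-substitute: b = ∂h/∂y = +0.009231.
|∇h| = √(0.01231² + 0.009231²) = 0.01539
Seepage velocity v = K·i/n = 14.0 × 0.01539 / 0.34 = 0.6337 m/day.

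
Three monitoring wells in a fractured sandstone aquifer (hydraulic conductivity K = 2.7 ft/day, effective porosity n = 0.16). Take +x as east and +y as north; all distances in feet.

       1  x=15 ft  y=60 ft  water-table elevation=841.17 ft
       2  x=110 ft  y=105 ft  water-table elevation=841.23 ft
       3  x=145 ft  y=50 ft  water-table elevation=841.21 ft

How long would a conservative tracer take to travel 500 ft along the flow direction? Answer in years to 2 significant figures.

120 years

Taking 1 as reference: 2−1 = (95, 45, +0.06); 3−1 = (130, -10, +0.04).
Solve a·Δx + b·Δy = Δh: det = 95·(-10) − 130·45 = -6800.
∂h/∂x = [(+0.06)·(-10) − (+0.04)·45] / -6800 = +0.0003529
∂h/∂y = [95·(+0.04) − 130·(+0.06)] / -6800 = +0.0005882
|∇h| = √(0.0003529² + 0.0005882²) = 0.0006859
Seepage velocity v = K·i/n = 2.7 × 0.0006859 / 0.16 = 0.01157 ft/day.
t = 500 / 0.01157 = 4.322e+04 days = 118 years.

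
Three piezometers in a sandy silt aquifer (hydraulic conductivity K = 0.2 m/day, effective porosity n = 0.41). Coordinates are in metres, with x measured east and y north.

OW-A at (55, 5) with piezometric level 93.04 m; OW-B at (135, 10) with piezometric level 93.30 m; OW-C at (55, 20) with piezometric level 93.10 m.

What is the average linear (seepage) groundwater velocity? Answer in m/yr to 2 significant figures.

0.89 m/yr

Taking OW-A as reference: OW-B−OW-A = (80, 5, +0.26); OW-C−OW-A = (0, 15, +0.06).
Solve a·Δx + b·Δy = Δh: det = 80·15 − 0·5 = 1200.
∂h/∂x = [(+0.26)·15 − (+0.06)·5] / 1200 = +0.003000
∂h/∂y = [80·(+0.06) − 0·(+0.26)] / 1200 = +0.004000
|∇h| = √(0.003000² + 0.004000²) = 0.005
Seepage velocity v = K·i/n = 0.2 × 0.005 / 0.41 = 0.002439 m/day = 0.8908 m/yr.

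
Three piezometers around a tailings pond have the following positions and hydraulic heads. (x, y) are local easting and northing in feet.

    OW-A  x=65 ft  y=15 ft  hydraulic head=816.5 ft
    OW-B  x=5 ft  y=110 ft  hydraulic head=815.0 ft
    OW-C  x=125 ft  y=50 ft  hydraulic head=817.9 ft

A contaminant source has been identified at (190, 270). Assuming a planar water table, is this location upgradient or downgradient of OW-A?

Taking OW-A as reference: OW-B−OW-A = (-60, 95, -1.5); OW-C−OW-A = (60, 35, +1.4).
Determinant of the coordinate differences = (-60)·35 − 60·95 = -7800.
∂h/∂x = [(-1.5)·35 − (+1.4)·95] / -7800 = +0.02378
∂h/∂y = [(-60)·(+1.4) − 60·(-1.5)] / -7800 = -0.0007692
Head at (190, 270) = 816.5 + (+0.02378)·(125) + (-0.0007692)·(255) = 819.28 ft.
That is higher than the 816.5 ft at OW-A, so the point is upgradient.

upgradient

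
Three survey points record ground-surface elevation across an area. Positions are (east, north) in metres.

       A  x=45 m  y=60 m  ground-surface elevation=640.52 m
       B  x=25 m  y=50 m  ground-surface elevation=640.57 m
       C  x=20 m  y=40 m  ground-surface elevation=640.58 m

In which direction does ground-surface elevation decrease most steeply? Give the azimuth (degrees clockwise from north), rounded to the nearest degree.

With z = a·x + b·y + c and A as origin, the differences give:
  (-20)·a + (-10)·b = +0.05
  (-25)·a + (-20)·b = +0.06
Eliminate b (×(-20) and ×(-10), subtract): 150·a = -0.400 → a = ∂z/∂x = -0.002667
Back-substitute: b = ∂z/∂y = +0.0003333.
Steepest decrease is along −∇f: components (+0.002667 E, -0.0003333 N).
Azimuth = atan2(+0.002667, -0.0003333) = 97.1° ≈ 097°.

097°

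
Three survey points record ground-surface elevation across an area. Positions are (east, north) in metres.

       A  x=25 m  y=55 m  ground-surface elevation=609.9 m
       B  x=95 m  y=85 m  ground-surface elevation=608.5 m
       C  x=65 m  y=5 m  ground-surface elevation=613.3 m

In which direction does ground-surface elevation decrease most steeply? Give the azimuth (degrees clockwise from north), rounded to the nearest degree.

354°

Differences from A: to B (Δx, Δy, Δh) = (70, 30, -1.4); to C = (40, -50, +3.4).
Determinant of the coordinate differences = 70·(-50) − 40·30 = -4700.
∂z/∂x = [(-1.4)·(-50) − (+3.4)·30] / -4700 = +0.006809
∂z/∂y = [70·(+3.4) − 40·(-1.4)] / -4700 = -0.06255
Steepest decrease is along −∇f: components (-0.006809 E, +0.06255 N).
Azimuth = atan2(-0.006809, +0.06255) = 353.8° ≈ 354°.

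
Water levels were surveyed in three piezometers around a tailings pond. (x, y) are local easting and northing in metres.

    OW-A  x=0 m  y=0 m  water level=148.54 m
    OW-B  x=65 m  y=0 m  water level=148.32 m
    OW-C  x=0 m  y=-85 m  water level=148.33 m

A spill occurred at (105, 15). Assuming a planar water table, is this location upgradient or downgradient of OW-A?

downgradient

∂h/∂x = (148.32 − 148.54) / (65 − 0) = -0.003385
∂h/∂y = (148.33 − 148.54) / (-85 − 0) = +0.002471
Head at (105, 15) = 148.54 + (-0.003385)·(105) + (+0.002471)·(15) = 148.22 m.
That is lower than the 148.54 m at OW-A, so the point is downgradient.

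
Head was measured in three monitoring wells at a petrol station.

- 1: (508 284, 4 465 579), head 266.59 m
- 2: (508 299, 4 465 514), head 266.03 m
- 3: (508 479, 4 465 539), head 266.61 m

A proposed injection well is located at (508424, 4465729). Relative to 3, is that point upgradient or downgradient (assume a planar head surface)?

Taking 1 as reference: 2−1 = (15, -65, -0.56); 3−1 = (195, -40, +0.02).
Determinant of the coordinate differences = 15·(-40) − 195·(-65) = 12075.
∂h/∂x = [(-0.56)·(-40) − (+0.02)·(-65)] / 12075 = +0.001963
∂h/∂y = [15·(+0.02) − 195·(-0.56)] / 12075 = +0.009068
Head at (508424, 4465729) = 266.59 + (+0.001963)·(140) + (+0.009068)·(150) = 268.23 m.
That is higher than the 266.61 m at 3, so the point is upgradient.

upgradient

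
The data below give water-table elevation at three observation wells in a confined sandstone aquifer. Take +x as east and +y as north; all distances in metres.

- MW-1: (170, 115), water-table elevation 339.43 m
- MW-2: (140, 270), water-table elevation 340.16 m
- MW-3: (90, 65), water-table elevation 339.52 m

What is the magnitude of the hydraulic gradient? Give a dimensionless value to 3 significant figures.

0.00541

With h = a·x + b·y + c and MW-1 as origin, the differences give:
  (-30)·a + 155·b = +0.73
  (-80)·a + (-50)·b = +0.09
Eliminate b (×(-50) and ×155, subtract): 13900·a = -50.450 → a = ∂h/∂x = -0.003629
Back-substitute: b = ∂h/∂y = +0.004007.
|∇h| = √(-0.003629² + 0.004007²) = 0.005406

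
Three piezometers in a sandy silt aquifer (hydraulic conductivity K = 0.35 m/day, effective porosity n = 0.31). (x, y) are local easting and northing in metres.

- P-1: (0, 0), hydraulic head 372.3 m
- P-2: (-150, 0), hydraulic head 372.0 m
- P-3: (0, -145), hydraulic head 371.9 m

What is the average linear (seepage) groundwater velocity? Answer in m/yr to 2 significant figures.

∂h/∂x = (372.0 − 372.3) / (-150 − 0) = +0.002000
∂h/∂y = (371.9 − 372.3) / (-145 − 0) = +0.002759
|∇h| = √(0.002000² + 0.002759²) = 0.003408
Seepage velocity v = K·i/n = 0.35 × 0.003408 / 0.31 = 0.003848 m/day = 1.405 m/yr.

1.4 m/yr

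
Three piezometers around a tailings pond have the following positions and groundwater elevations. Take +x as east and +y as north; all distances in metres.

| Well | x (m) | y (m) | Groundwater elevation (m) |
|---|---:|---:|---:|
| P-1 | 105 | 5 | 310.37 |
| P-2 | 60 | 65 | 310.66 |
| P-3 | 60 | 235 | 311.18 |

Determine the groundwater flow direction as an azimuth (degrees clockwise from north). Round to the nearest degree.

With h = a·x + b·y + c and P-1 as origin, the differences give:
  (-45)·a + 60·b = +0.29
  (-45)·a + 230·b = +0.81
Eliminate b (×230 and ×60, subtract): -7650·a = 18.100 → a = ∂h/∂x = -0.002366
Back-substitute: b = ∂h/∂y = +0.003059.
Flow direction (−∇h) has components (+0.002366 E, -0.003059 N).
Azimuth = atan2(E, N) = atan2(+0.002366, -0.003059) = 142.3° ≈ 142°.

142°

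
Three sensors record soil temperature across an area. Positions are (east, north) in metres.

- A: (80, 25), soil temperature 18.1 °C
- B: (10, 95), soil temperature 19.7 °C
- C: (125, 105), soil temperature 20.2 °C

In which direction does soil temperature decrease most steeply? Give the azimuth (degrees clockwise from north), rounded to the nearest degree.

185°

With T = a·x + b·y + c and A as origin, the differences give:
  (-70)·a + 70·b = +1.6
  45·a + 80·b = +2.1
Eliminate b (×80 and ×70, subtract): -8750·a = -19.00 → a = ∂T/∂x = +0.002171
Back-substitute: b = ∂T/∂y = +0.02503.
Steepest decrease is along −∇f: components (-0.002171 E, -0.02503 N).
Azimuth = atan2(-0.002171, -0.02503) = 185.0° ≈ 185°.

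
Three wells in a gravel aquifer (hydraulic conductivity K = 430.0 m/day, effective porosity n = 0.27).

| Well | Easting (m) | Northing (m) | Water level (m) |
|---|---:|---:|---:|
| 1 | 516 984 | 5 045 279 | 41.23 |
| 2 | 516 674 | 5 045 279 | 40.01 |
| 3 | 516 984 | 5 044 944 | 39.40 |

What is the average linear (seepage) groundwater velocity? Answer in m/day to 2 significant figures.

11 m/day

∂h/∂x = (40.01 − 41.23) / (516674 − 516984) = +0.003935
∂h/∂y = (39.40 − 41.23) / (5044944 − 5045279) = +0.005463
|∇h| = √(0.003935² + 0.005463²) = 0.006733
Seepage velocity v = K·i/n = 430.0 × 0.006733 / 0.27 = 10.72 m/day.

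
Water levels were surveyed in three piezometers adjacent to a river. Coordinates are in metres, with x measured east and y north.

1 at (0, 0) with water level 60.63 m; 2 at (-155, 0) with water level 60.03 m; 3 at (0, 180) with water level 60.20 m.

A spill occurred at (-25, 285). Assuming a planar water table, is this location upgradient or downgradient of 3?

downgradient

∂h/∂x = (60.03 − 60.63) / (-155 − 0) = +0.003871
∂h/∂y = (60.20 − 60.63) / (180 − 0) = -0.002389
Head at (-25, 285) = 60.63 + (+0.003871)·(-25) + (-0.002389)·(285) = 59.85 m.
That is lower than the 60.20 m at 3, so the point is downgradient.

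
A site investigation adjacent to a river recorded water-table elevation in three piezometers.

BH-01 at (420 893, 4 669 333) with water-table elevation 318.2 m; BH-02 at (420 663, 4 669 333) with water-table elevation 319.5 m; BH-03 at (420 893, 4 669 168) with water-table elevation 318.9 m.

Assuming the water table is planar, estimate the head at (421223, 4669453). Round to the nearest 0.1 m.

315.8 m

∂h/∂x = (319.5 − 318.2) / (420663 − 420893) = -0.005652
∂h/∂y = (318.9 − 318.2) / (4669168 − 4669333) = -0.004242
h(421223, 4669453) = 318.2 + (-0.005652)·(330) + (-0.004242)·(120) = 318.2 -1.865 -0.509 = 315.826 m.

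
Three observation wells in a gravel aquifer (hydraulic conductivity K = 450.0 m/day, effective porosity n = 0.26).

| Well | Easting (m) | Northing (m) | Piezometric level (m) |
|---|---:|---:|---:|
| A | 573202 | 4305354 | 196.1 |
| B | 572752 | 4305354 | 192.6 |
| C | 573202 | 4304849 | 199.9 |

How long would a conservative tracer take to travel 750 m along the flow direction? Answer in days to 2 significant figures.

40 days

∂h/∂x = (192.6 − 196.1) / (572752 − 573202) = +0.007778
∂h/∂y = (199.9 − 196.1) / (4304849 − 4305354) = -0.007525
|∇h| = √(0.007778² + -0.007525²) = 0.01082
Seepage velocity v = K·i/n = 450.0 × 0.01082 / 0.26 = 18.73 m/day.
t = 750 / 18.73 = 40.04 days.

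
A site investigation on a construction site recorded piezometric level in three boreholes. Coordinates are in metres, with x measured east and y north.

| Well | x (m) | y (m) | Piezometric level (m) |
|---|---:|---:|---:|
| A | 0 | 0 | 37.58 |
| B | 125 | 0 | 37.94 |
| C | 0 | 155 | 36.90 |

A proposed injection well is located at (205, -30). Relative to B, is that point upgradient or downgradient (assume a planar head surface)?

upgradient

∂h/∂x = (37.94 − 37.58) / (125 − 0) = +0.002880
∂h/∂y = (36.90 − 37.58) / (155 − 0) = -0.004387
Head at (205, -30) = 37.58 + (+0.002880)·(205) + (-0.004387)·(-30) = 38.30 m.
That is higher than the 37.94 m at B, so the point is upgradient.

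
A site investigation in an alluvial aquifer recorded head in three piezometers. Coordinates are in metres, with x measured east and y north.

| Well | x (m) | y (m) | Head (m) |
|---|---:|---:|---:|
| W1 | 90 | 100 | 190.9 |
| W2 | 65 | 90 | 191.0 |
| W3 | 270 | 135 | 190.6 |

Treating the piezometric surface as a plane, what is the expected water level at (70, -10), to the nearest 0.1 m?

192.1 m

Differences from W1: to W2 (Δx, Δy, Δh) = (-25, -10, +0.1); to W3 = (180, 35, -0.3).
Solve a·Δx + b·Δy = Δh: det = (-25)·35 − 180·(-10) = 925.
∂h/∂x = [(+0.1)·35 − (-0.3)·(-10)] / 925 = +0.0005405
∂h/∂y = [(-25)·(-0.3) − 180·(+0.1)] / 925 = -0.01135
h(70, -10) = 190.9 + (+0.0005405)·(-20) + (-0.01135)·(-110) = 190.9 -0.011 +1.249 = 192.138 m.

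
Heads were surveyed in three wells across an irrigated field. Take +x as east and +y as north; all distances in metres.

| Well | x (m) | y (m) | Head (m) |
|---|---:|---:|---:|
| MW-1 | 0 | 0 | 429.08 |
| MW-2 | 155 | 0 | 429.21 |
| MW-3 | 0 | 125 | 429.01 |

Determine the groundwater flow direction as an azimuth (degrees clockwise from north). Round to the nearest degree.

304°

∂h/∂x = (429.21 − 429.08) / (155 − 0) = +0.0008387
∂h/∂y = (429.01 − 429.08) / (125 − 0) = -0.0005600
Flow direction (−∇h) has components (-0.0008387 E, +0.0005600 N).
Azimuth = atan2(E, N) = atan2(-0.0008387, +0.0005600) = 303.7° ≈ 304°.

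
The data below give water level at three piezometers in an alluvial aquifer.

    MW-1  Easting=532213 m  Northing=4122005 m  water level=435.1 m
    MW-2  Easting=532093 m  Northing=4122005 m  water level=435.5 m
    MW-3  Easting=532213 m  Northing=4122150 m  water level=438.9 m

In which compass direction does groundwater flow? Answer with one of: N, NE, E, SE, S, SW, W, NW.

S

∂h/∂x = (435.5 − 435.1) / (532093 − 532213) = -0.003333
∂h/∂y = (438.9 − 435.1) / (4122150 − 4122005) = +0.02621
Flow = −∇h = (+0.003333 east, -0.02621 north), which points south.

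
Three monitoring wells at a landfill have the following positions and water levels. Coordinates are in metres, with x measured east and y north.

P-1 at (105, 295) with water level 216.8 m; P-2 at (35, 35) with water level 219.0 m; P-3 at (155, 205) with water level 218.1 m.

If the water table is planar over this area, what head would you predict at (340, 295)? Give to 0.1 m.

218.5 m

Taking P-1 as reference: P-2−P-1 = (-70, -260, +2.2); P-3−P-1 = (50, -90, +1.3).
Solve a·Δx + b·Δy = Δh: det = (-70)·(-90) − 50·(-260) = 19300.
∂h/∂x = [(+2.2)·(-90) − (+1.3)·(-260)] / 19300 = +0.007254
∂h/∂y = [(-70)·(+1.3) − 50·(+2.2)] / 19300 = -0.01041
h(340, 295) = 216.8 + (+0.007254)·(235) + (-0.01041)·(0) = 216.8 +1.705 -0.000 = 218.505 m.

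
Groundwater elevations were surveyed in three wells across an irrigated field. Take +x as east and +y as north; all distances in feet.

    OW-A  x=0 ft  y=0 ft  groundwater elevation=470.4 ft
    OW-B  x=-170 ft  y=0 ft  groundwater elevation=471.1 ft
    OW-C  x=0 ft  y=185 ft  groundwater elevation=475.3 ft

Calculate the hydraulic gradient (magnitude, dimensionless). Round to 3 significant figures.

∂h/∂x = (471.1 − 470.4) / (-170 − 0) = -0.004118
∂h/∂y = (475.3 − 470.4) / (185 − 0) = +0.02649
|∇h| = √(-0.004118² + 0.02649²) = 0.02681

0.0268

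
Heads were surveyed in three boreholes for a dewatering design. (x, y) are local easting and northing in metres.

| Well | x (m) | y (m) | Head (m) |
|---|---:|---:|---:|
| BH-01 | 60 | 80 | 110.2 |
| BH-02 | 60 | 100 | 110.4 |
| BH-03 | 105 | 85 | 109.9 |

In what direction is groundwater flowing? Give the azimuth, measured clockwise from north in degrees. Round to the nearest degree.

Taking BH-01 as reference: BH-02−BH-01 = (0, 20, +0.2); BH-03−BH-01 = (45, 5, -0.3).
Determinant of the coordinate differences = 0·5 − 45·20 = -900.
∂h/∂x = [(+0.2)·5 − (-0.3)·20] / -900 = -0.007778
∂h/∂y = [0·(-0.3) − 45·(+0.2)] / -900 = +0.01000
Flow direction (−∇h) has components (+0.007778 E, -0.01000 N).
Azimuth = atan2(E, N) = atan2(+0.007778, -0.01000) = 142.1° ≈ 142°.

142°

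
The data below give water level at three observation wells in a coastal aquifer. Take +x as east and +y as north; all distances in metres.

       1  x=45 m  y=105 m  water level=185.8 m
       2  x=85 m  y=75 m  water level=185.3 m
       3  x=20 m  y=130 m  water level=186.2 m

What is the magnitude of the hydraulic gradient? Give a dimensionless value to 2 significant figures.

With h = a·x + b·y + c and 1 as origin, the differences give:
  40·a + (-30)·b = -0.5
  (-25)·a + 25·b = +0.4
Eliminate b (×25 and ×(-30), subtract): 250·a = -0.50 → a = ∂h/∂x = -0.002000
Back-substitute: b = ∂h/∂y = +0.01400.
|∇h| = √(-0.002000² + 0.01400²) = 0.01414

0.014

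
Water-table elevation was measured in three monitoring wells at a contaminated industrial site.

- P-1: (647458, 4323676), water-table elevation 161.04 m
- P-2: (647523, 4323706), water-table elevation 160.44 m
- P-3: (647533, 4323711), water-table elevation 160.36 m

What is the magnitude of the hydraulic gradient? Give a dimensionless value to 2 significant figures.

0.040

Differences from P-1: to P-2 (Δx, Δy, Δh) = (65, 30, -0.60); to P-3 = (75, 35, -0.68).
Determinant of the coordinate differences = 65·35 − 75·30 = 25.
∂h/∂x = [(-0.60)·35 − (-0.68)·30] / 25 = -0.02400
∂h/∂y = [65·(-0.68) − 75·(-0.60)] / 25 = +0.03200
|∇h| = √(-0.02400² + 0.03200²) = 0.04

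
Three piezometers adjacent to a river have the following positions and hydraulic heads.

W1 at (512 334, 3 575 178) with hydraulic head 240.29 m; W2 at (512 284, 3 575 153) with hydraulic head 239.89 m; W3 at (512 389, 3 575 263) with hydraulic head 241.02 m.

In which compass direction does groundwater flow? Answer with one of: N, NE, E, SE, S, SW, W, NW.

Differences from W1: to W2 (Δx, Δy, Δh) = (-50, -25, -0.40); to W3 = (55, 85, +0.73).
Determinant of the coordinate differences = (-50)·85 − 55·(-25) = -2875.
∂h/∂x = [(-0.40)·85 − (+0.73)·(-25)] / -2875 = +0.005478
∂h/∂y = [(-50)·(+0.73) − 55·(-0.40)] / -2875 = +0.005043
Flow = −∇h = (-0.005478 east, -0.005043 north), which points southwest.

SW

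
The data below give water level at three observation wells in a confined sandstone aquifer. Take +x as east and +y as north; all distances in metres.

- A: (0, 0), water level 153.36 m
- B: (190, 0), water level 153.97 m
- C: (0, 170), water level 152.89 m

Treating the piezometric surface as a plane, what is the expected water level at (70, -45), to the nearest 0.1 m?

153.7 m

∂h/∂x = (153.97 − 153.36) / (190 − 0) = +0.003211
∂h/∂y = (152.89 − 153.36) / (170 − 0) = -0.002765
h(70, -45) = 153.36 + (+0.003211)·(70) + (-0.002765)·(-45) = 153.36 +0.225 +0.124 = 153.709 m.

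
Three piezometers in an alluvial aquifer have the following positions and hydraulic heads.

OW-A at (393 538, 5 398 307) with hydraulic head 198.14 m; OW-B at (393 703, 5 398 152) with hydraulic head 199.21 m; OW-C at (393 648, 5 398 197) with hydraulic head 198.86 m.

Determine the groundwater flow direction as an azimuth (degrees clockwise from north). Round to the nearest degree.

With h = a·x + b·y + c and OW-A as origin, the differences give:
  165·a + (-155)·b = +1.07
  110·a + (-110)·b = +0.72
Eliminate b (×(-110) and ×(-155), subtract): -1100·a = -6.100 → a = ∂h/∂x = +0.005545
Back-substitute: b = ∂h/∂y = -0.001000.
Flow direction (−∇h) has components (-0.005545 E, +0.001000 N).
Azimuth = atan2(E, N) = atan2(-0.005545, +0.001000) = 280.2° ≈ 280°.

280°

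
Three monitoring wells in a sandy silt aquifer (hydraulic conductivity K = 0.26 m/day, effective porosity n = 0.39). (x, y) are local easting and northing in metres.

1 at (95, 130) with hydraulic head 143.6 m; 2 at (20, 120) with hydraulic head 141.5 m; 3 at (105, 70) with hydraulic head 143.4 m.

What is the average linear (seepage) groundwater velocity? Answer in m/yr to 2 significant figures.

With h = a·x + b·y + c and 1 as origin, the differences give:
  (-75)·a + (-10)·b = -2.1
  10·a + (-60)·b = -0.2
Eliminate b (×(-60) and ×(-10), subtract): 4600·a = 124.00 → a = ∂h/∂x = +0.02696
Back-substitute: b = ∂h/∂y = +0.007826.
|∇h| = √(0.02696² + 0.007826²) = 0.02807
Seepage velocity v = K·i/n = 0.26 × 0.02807 / 0.39 = 0.01871 m/day = 6.834 m/yr.

6.8 m/yr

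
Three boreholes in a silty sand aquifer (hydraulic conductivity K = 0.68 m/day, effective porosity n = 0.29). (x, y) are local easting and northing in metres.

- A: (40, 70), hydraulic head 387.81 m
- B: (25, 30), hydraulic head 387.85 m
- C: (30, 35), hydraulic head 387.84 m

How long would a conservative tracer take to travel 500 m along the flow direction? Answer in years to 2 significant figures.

350 years

With h = a·x + b·y + c and A as origin, the differences give:
  (-15)·a + (-40)·b = +0.04
  (-10)·a + (-35)·b = +0.03
Eliminate b (×(-35) and ×(-40), subtract): 125·a = -0.200 → a = ∂h/∂x = -0.001600
Back-substitute: b = ∂h/∂y = -0.0004000.
|∇h| = √(-0.001600² + -0.0004000²) = 0.001649
Seepage velocity v = K·i/n = 0.68 × 0.001649 / 0.29 = 0.003867 m/day.
t = 500 / 0.003867 = 1.293e+05 days = 354 years.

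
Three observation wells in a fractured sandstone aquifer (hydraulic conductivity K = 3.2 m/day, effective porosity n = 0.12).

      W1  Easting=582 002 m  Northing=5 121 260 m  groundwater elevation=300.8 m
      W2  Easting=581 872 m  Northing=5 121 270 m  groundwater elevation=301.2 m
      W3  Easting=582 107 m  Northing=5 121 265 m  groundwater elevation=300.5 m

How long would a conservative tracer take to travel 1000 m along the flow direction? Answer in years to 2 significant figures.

Three-point gradient (reference W1): Δ to W2 = (-130, 10, +0.4), Δ to W3 = (105, 5, -0.3).
∂h/∂x = -0.002941, ∂h/∂y = +0.001765 (det = -1700).
|∇h| = √(-0.002941² + 0.001765²) = 0.00343
Seepage velocity v = K·i/n = 3.2 × 0.00343 / 0.12 = 0.09147 m/day.
t = 1000 / 0.09147 = 1.093e+04 days = 29.9 years.

30 years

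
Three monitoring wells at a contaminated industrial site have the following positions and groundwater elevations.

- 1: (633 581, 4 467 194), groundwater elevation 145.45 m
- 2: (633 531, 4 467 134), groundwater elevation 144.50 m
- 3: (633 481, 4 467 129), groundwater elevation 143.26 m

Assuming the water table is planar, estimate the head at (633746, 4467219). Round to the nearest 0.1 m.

Taking 1 as reference: 2−1 = (-50, -60, -0.95); 3−1 = (-100, -65, -2.19).
Determinant of the coordinate differences = (-50)·(-65) − (-100)·(-60) = -2750.
∂h/∂x = [(-0.95)·(-65) − (-2.19)·(-60)] / -2750 = +0.02533
∂h/∂y = [(-50)·(-2.19) − (-100)·(-0.95)] / -2750 = -0.005273
h(633746, 4467219) = 145.45 + (+0.02533)·(165) + (-0.005273)·(25) = 145.45 +4.179 -0.132 = 149.497 m.

149.5 m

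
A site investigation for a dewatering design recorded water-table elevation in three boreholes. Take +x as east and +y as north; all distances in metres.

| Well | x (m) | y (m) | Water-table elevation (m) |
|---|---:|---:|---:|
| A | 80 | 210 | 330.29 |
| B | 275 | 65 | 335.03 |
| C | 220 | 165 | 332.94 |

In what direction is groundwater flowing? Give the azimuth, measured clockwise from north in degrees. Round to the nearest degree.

Taking A as reference: B−A = (195, -145, +4.74); C−A = (140, -45, +2.65).
Determinant of the coordinate differences = 195·(-45) − 140·(-145) = 11525.
∂h/∂x = [(+4.74)·(-45) − (+2.65)·(-145)] / 11525 = +0.01483
∂h/∂y = [195·(+2.65) − 140·(+4.74)] / 11525 = -0.01274
Flow direction (−∇h) has components (-0.01483 E, +0.01274 N).
Azimuth = atan2(E, N) = atan2(-0.01483, +0.01274) = 310.7° ≈ 311°.

311°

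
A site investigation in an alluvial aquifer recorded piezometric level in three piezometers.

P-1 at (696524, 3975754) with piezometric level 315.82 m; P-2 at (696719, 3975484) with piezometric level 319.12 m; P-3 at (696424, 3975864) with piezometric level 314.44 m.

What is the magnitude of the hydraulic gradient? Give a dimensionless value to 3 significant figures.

0.0111

Taking P-1 as reference: P-2−P-1 = (195, -270, +3.30); P-3−P-1 = (-100, 110, -1.38).
Determinant of the coordinate differences = 195·110 − (-100)·(-270) = -5550.
∂h/∂x = [(+3.30)·110 − (-1.38)·(-270)] / -5550 = +0.001730
∂h/∂y = [195·(-1.38) − (-100)·(+3.30)] / -5550 = -0.01097
|∇h| = √(0.001730² + -0.01097²) = 0.01111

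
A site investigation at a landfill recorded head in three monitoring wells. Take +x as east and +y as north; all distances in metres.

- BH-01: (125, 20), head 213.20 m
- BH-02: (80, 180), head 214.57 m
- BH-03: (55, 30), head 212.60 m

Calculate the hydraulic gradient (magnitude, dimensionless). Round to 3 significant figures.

Differences from BH-01: to BH-02 (Δx, Δy, Δh) = (-45, 160, +1.37); to BH-03 = (-70, 10, -0.60).
Solve a·Δx + b·Δy = Δh: det = (-45)·10 − (-70)·160 = 10750.
∂h/∂x = [(+1.37)·10 − (-0.60)·160] / 10750 = +0.01020
∂h/∂y = [(-45)·(-0.60) − (-70)·(+1.37)] / 10750 = +0.01143
|∇h| = √(0.01020² + 0.01143²) = 0.01532

0.0153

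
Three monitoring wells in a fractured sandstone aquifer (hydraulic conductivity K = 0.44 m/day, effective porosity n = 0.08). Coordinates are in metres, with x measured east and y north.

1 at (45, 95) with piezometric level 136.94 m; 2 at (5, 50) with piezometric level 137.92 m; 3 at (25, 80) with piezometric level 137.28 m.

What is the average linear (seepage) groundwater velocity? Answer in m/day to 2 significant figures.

0.11 m/day

Taking 1 as reference: 2−1 = (-40, -45, +0.98); 3−1 = (-20, -15, +0.34).
Determinant of the coordinate differences = (-40)·(-15) − (-20)·(-45) = -300.
∂h/∂x = [(+0.98)·(-15) − (+0.34)·(-45)] / -300 = -0.002000
∂h/∂y = [(-40)·(+0.34) − (-20)·(+0.98)] / -300 = -0.02000
|∇h| = √(-0.002000² + -0.02000²) = 0.0201
Seepage velocity v = K·i/n = 0.44 × 0.0201 / 0.08 = 0.1105 m/day.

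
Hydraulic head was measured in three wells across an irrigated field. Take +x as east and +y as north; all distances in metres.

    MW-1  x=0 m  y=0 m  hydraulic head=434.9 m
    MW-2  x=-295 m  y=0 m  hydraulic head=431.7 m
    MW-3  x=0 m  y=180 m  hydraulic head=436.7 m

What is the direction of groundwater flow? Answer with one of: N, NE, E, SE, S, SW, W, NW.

∂h/∂x = (431.7 − 434.9) / (-295 − 0) = +0.01085
∂h/∂y = (436.7 − 434.9) / (180 − 0) = +0.01000
Flow = −∇h = (-0.01085 east, -0.01000 north), which points southwest.

SW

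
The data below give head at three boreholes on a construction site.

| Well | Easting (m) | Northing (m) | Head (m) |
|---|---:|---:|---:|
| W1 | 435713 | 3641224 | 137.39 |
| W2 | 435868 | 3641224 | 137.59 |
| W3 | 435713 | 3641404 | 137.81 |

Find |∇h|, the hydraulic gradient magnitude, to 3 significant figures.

∂h/∂x = (137.59 − 137.39) / (435868 − 435713) = +0.001290
∂h/∂y = (137.81 − 137.39) / (3641404 − 3641224) = +0.002333
|∇h| = √(0.001290² + 0.002333²) = 0.002666

0.00267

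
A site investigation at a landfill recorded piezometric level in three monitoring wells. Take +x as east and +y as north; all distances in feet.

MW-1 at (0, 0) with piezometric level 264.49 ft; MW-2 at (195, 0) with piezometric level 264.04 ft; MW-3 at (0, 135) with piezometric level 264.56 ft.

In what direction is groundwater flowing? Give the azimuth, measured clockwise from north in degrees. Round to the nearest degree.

103°

∂h/∂x = (264.04 − 264.49) / (195 − 0) = -0.002308
∂h/∂y = (264.56 − 264.49) / (135 − 0) = +0.0005185
Flow direction (−∇h) has components (+0.002308 E, -0.0005185 N).
Azimuth = atan2(E, N) = atan2(+0.002308, -0.0005185) = 102.7° ≈ 103°.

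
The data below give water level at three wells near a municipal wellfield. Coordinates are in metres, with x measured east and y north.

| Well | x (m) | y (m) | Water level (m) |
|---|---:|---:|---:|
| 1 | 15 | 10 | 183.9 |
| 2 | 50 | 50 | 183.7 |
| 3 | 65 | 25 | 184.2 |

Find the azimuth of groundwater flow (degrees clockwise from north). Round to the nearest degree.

324°

Differences from 1: to 2 (Δx, Δy, Δh) = (35, 40, -0.2); to 3 = (50, 15, +0.3).
Solve a·Δx + b·Δy = Δh: det = 35·15 − 50·40 = -1475.
∂h/∂x = [(-0.2)·15 − (+0.3)·40] / -1475 = +0.01017
∂h/∂y = [35·(+0.3) − 50·(-0.2)] / -1475 = -0.01390
Flow direction (−∇h) has components (-0.01017 E, +0.01390 N).
Azimuth = atan2(E, N) = atan2(-0.01017, +0.01390) = 323.8° ≈ 324°.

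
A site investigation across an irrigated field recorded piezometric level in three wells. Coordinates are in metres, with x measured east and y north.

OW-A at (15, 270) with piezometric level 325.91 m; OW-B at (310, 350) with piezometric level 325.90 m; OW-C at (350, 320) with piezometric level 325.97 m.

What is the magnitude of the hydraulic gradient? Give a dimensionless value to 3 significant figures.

0.00180

Taking OW-A as reference: OW-B−OW-A = (295, 80, -0.01); OW-C−OW-A = (335, 50, +0.06).
Determinant of the coordinate differences = 295·50 − 335·80 = -12050.
∂h/∂x = [(-0.01)·50 − (+0.06)·80] / -12050 = +0.0004398
∂h/∂y = [295·(+0.06) − 335·(-0.01)] / -12050 = -0.001747
|∇h| = √(0.0004398² + -0.001747²) = 0.001802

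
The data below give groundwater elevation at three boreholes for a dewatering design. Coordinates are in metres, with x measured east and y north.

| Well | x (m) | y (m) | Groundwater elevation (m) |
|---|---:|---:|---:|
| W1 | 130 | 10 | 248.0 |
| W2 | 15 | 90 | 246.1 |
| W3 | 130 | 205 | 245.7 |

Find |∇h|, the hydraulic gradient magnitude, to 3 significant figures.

0.0144

With h = a·x + b·y + c and W1 as origin, the differences give:
  (-115)·a + 80·b = -1.9
  0·a + 195·b = -2.3
Eliminate b (×195 and ×80, subtract): -22425·a = -186.50 → a = ∂h/∂x = +0.008317
Back-substitute: b = ∂h/∂y = -0.01179.
|∇h| = √(0.008317² + -0.01179²) = 0.01443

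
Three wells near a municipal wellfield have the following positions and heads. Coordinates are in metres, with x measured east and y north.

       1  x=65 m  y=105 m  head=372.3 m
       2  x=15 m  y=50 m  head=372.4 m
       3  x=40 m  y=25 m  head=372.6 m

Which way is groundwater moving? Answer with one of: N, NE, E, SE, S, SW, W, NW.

Three-point gradient (reference 1): Δ to 2 = (-50, -55, +0.1), Δ to 3 = (-25, -80, +0.3).
∂h/∂x = +0.003238, ∂h/∂y = -0.004762 (det = 2625).
Flow = −∇h = (-0.003238 east, +0.004762 north), which points northwest.

NW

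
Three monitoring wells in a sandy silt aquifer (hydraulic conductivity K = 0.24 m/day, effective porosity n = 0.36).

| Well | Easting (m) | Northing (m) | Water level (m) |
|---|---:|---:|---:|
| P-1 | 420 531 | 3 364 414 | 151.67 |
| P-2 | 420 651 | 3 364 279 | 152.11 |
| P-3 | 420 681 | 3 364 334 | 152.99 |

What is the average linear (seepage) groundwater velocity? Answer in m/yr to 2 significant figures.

Taking P-1 as reference: P-2−P-1 = (120, -135, +0.44); P-3−P-1 = (150, -80, +1.32).
Determinant of the coordinate differences = 120·(-80) − 150·(-135) = 10650.
∂h/∂x = [(+0.44)·(-80) − (+1.32)·(-135)] / 10650 = +0.01343
∂h/∂y = [120·(+1.32) − 150·(+0.44)] / 10650 = +0.008676
|∇h| = √(0.01343² + 0.008676²) = 0.01599
Seepage velocity v = K·i/n = 0.24 × 0.01599 / 0.36 = 0.01066 m/day = 3.894 m/yr.

3.9 m/yr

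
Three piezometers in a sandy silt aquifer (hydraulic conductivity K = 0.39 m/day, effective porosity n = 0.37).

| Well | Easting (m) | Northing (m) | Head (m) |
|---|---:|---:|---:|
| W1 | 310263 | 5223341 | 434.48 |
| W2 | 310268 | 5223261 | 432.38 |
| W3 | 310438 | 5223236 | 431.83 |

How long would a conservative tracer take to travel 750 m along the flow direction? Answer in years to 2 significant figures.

74 years

Differences from W1: to W2 (Δx, Δy, Δh) = (5, -80, -2.10); to W3 = (175, -105, -2.65).
Determinant of the coordinate differences = 5·(-105) − 175·(-80) = 13475.
∂h/∂x = [(-2.10)·(-105) − (-2.65)·(-80)] / 13475 = +0.0006308
∂h/∂y = [5·(-2.65) − 175·(-2.10)] / 13475 = +0.02629
|∇h| = √(0.0006308² + 0.02629²) = 0.0263
Seepage velocity v = K·i/n = 0.39 × 0.0263 / 0.37 = 0.02772 m/day.
t = 750 / 0.02772 = 2.706e+04 days = 74.1 years.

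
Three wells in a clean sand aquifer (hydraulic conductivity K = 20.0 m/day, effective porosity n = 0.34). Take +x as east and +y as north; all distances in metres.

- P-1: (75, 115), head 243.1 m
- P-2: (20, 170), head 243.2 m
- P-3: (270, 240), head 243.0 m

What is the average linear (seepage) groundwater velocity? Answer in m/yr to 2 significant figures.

28 m/yr

Differences from P-1: to P-2 (Δx, Δy, Δh) = (-55, 55, +0.1); to P-3 = (195, 125, -0.1).
Determinant of the coordinate differences = (-55)·125 − 195·55 = -17600.
∂h/∂x = [(+0.1)·125 − (-0.1)·55] / -17600 = -0.001023
∂h/∂y = [(-55)·(-0.1) − 195·(+0.1)] / -17600 = +0.0007955
|∇h| = √(-0.001023² + 0.0007955²) = 0.001296
Seepage velocity v = K·i/n = 20.0 × 0.001296 / 0.34 = 0.07624 m/day = 27.85 m/yr.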